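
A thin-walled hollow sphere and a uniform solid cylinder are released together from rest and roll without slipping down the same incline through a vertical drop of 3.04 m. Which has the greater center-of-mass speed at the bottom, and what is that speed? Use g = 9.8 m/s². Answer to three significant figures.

the uniform solid cylinder, at v ≈ 6.30 m/s

For rolling without slipping, Mgh = ½(1+k)Mv² where k = I/(MR²), so v = √(2gh/(1+k)).
Thin-walled hollow sphere: k = 2/3, giving v = √(2×9.8×3.04/1.667) = 5.979 m/s.
Uniform solid cylinder: k = 0.5, giving v = √(2×9.8×3.04/1.5) = 6.303 m/s.
The smaller k wins: the uniform solid cylinder, at ≈ 6.30 m/s.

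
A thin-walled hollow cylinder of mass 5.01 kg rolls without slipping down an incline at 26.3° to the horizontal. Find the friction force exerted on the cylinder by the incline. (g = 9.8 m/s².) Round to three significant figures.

f ≈ 10.9 N

Here I = MR², so the shape factor k = I/(MR²) = 1.
Along the incline Mg sinθ − f = Ma, and torque about the center fR = Iα = kMR²(a/R) gives f = kMa.
Combining, a = g sinθ/(1+k) and f = kMa = kMg sinθ/(1+k).
f = 1 × 5.01 × 9.8 × sin26.3° / 2 ≈ 10.9 N.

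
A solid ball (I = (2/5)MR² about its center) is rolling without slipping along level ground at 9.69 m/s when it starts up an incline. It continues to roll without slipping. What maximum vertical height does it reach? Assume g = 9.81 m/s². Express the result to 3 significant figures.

h ≈ 6.70 m

With I = (2/5)MR², the ratio k = I/(MR²) is 0.4.
Since it rolls without slipping, ω = v/R and KE = ½Mv² + ½Iω² = ½(1+k)Mv² = (7/10)Mv².
At the top the kinetic energy is zero, so (7/10)Mv₀² = Mgh.
Thus h = (1+k)v₀²/(2g) = 1.4 × 9.69² / (2 × 9.81) ≈ 6.70 m.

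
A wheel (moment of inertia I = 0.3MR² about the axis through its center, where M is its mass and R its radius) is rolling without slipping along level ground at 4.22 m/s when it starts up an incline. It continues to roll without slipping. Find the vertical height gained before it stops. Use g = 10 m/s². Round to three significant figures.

Here I = 0.3MR², so the shape factor k = I/(MR²) = 0.3.
Since it rolls without slipping, ω = v/R and KE = ½Mv² + ½Iω² = ½(1+k)Mv² = (13/20)Mv².
All of this converts to potential energy at the highest point: (13/20)Mv₀² = Mgh.
Thus h = (1+k)v₀²/(2g) = 1.3 × 4.22² / (2 × 10) ≈ 1.16 m.

h ≈ 1.16 m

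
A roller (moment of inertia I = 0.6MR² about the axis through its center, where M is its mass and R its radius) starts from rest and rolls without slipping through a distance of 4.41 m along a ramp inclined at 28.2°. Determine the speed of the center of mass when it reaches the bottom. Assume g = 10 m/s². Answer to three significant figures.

Here I = 0.6MR², so the shape factor k = I/(MR²) = 0.6.
Pure rolling means v = ωR; then KE = ½Mv² + ½I(v/R)² = ½(1+k)Mv² = (4/5)Mv².
The vertical drop is h = L sinθ = 4.41 × sin28.2° = 2.084 m.
Setting Mgh = (4/5)Mv² gives v = √(2gh/(1+k)) = √(2·10·2.084/1.6) ≈ 5.10 m/s.

v ≈ 5.10 m/s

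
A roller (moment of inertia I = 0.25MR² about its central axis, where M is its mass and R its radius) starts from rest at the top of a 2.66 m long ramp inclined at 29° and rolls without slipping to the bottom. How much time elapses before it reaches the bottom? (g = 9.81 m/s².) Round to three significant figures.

For this body I = 0.25MR², i.e. k = I/(MR²) = 0.25.
Newton's second law down the slope: Mg sinθ − f = Ma. The torque equation fR = Iα (with α = a/R) gives f = kMa.
Hence a = g sinθ/(1+k) = 9.81×sin29°/1.25 = 3.805 m/s².
Starting from rest, L = ½at², so t = √(2L/a) = √(2×2.66/3.805) ≈ 1.18 s.

t ≈ 1.18 s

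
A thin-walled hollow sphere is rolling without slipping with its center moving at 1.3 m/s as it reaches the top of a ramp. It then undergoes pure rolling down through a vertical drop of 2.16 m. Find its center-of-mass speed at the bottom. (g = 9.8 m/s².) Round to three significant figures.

v ≈ 5.20 m/s

For this body I = (2/3)MR², i.e. k = I/(MR²) = 2/3.
Rolling without slipping gives ω = v/R, so the total kinetic energy is ½Mv² + ½Iω² = ½(1+k)Mv² = (5/6)Mv².
Energy conservation: (5/6)Mv₀² + Mgh = (5/6)Mv², so v² = v₀² + 2gh/(1+k).
v = √(1.3² + 2×9.8×2.16/1.667) = √27.09 ≈ 5.20 m/s.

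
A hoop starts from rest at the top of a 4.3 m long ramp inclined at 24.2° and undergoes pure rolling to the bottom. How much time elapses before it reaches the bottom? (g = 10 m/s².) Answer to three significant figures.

The moment of inertia is MR², giving k ≡ I/(MR²) = 1.
Translational: Mg sinθ − f = Ma. Rotational about the CM: fR = Iα = kMRa, so f = kMa.
Hence a = g sinθ/(1+k) = 10×sin24.2°/2 = 2.05 m/s².
With constant a from rest, t = √(2L/a) = √(2·4.3/2.05) ≈ 2.05 s.

t ≈ 2.05 s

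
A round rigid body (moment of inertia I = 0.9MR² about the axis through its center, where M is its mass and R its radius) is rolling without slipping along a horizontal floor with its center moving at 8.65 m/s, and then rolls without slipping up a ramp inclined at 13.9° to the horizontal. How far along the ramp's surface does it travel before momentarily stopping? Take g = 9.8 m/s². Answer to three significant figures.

Here I = 0.9MR², so the shape factor k = I/(MR²) = 0.9.
Rolling without slipping gives ω = v/R, so the total kinetic energy is ½Mv² + ½Iω² = ½(1+k)Mv² = (19/20)Mv².
Setting this equal to Mgh gives the vertical rise h = (1+k)v₀²/(2g) = 1.9×8.65²/(2×9.8) = 7.253 m.
Along the incline, d = h/sinθ = 7.253/sin13.9° ≈ 30.2 m.

d ≈ 30.2 m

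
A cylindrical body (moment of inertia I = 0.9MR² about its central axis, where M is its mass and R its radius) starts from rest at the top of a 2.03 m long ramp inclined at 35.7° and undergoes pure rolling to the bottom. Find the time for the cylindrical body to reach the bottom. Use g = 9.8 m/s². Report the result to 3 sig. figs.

t ≈ 1.16 s

With I = 0.9MR², the ratio k = I/(MR²) is 0.9.
Along the incline Mg sinθ − f = Ma, and torque about the center fR = Iα = kMR²(a/R) gives f = kMa.
Hence a = g sinθ/(1+k) = 9.8×sin35.7°/1.9 = 3.01 m/s².
Starting from rest, L = ½at², so t = √(2L/a) = √(2×2.03/3.01) ≈ 1.16 s.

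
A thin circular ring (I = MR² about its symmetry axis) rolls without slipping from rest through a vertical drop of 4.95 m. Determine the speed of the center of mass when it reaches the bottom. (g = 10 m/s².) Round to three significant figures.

With I = MR², the ratio k = I/(MR²) is 1.
Rolling without slipping gives ω = v/R, so the total kinetic energy is ½Mv² + ½Iω² = ½(1+k)Mv² = Mv².
Energy conservation: Mgh = Mv², so v = √(2gh/(1+k)) = √(2 × 10 × 4.95 / 2) ≈ 7.04 m/s.

v ≈ 7.04 m/s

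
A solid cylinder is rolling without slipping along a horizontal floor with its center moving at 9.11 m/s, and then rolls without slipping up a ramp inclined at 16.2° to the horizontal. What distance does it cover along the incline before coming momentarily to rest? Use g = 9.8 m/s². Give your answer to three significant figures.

Here I = (1/2)MR², so the shape factor k = I/(MR²) = 0.5.
Rolling without slipping gives ω = v/R, so the total kinetic energy is ½Mv² + ½Iω² = ½(1+k)Mv² = (3/4)Mv².
Setting this equal to Mgh gives the vertical rise h = (1+k)v₀²/(2g) = 1.5×9.11²/(2×9.8) = 6.351 m.
Along the incline, d = h/sinθ = 6.351/sin16.2° ≈ 22.8 m.

d ≈ 22.8 m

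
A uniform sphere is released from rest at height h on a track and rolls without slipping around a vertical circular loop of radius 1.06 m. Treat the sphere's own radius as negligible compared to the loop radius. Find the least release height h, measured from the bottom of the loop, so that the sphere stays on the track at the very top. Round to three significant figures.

h_min ≈ 2.86 m

With I = (2/5)MR², the ratio k = I/(MR²) is 0.4.
At the top, contact is just lost when gravity alone supplies the centripetal force: Mg = Mv_top²/r, i.e. v_top² = gr.
With ω = v/R, the kinetic energy at speed v is ½(1+k)Mv² = (7/10)Mv².
Energy conservation from release (height h) to the top (height 2r): Mgh = Mg(2r) + (7/10)M·gr.
Thus h_min = 2r + (1+k)r/2 = r(2 + 1.4/2) = 1.06 × 2.7 ≈ 2.86 m.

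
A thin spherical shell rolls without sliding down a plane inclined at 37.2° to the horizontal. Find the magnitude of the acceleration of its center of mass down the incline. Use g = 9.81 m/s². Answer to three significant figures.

The moment of inertia is (2/3)MR², giving k ≡ I/(MR²) = 2/3.
Along the incline Mg sinθ − f = Ma, and torque about the center fR = Iα = kMR²(a/R) gives f = kMa.
Eliminating f: Mg sinθ = (1+k)Ma, so a = g sinθ/(1+k) = 9.81 × sin37.2° / 1.667 ≈ 3.56 m/s².

a ≈ 3.56 m/s²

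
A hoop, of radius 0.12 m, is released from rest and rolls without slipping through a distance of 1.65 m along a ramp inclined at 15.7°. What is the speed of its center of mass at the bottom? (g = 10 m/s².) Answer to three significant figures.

The moment of inertia is MR², giving k ≡ I/(MR²) = 1.
The rolling condition ω = v/R makes the rotational term ½I(v/R)² = ½kMv², so KE_total = ½(1+k)Mv² = Mv².
The vertical drop is h = L sinθ = 1.65 × sin15.7° = 0.4465 m.
Setting Mgh = Mv² gives v = √(2gh/(1+k)) = √(2·10·0.4465/2) ≈ 2.11 m/s.

v ≈ 2.11 m/s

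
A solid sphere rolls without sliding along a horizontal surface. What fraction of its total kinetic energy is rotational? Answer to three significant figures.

The moment of inertia is (2/5)MR², giving k ≡ I/(MR²) = 0.4.
With ω = v/R, KE_trans = ½Mv² and KE_rot = ½Iω² = ½kMv², so KE_total = ½(1+k)Mv².
The rotational fraction is therefore k/(1+k) = 0.4/1.4 ≈ 0.286.

fraction ≈ 0.286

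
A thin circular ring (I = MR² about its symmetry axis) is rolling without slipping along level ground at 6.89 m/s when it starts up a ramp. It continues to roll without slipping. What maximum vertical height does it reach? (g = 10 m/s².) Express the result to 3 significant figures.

h ≈ 4.75 m

With I = MR², the ratio k = I/(MR²) is 1.
Pure rolling means v = ωR; then KE = ½Mv² + ½I(v/R)² = ½(1+k)Mv² = Mv².
At the top the kinetic energy is zero, so Mv₀² = Mgh.
Thus h = (1+k)v₀²/(2g) = 2 × 6.89² / (2 × 10) ≈ 4.75 m.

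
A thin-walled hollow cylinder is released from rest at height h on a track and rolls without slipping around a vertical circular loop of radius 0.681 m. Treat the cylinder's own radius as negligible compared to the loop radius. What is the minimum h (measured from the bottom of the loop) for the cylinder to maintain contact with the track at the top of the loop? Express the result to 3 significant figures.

For this body I = MR², i.e. k = I/(MR²) = 1.
At the top, contact is just lost when gravity alone supplies the centripetal force: Mg = Mv_top²/r, i.e. v_top² = gr.
With ω = v/R, the kinetic energy at speed v is ½(1+k)Mv² = Mv².
Energy conservation from release (height h) to the top (height 2r): Mgh = Mg(2r) + M·gr.
Thus h_min = 2r + (1+k)r/2 = r(2 + 2/2) = 0.681 × 3 ≈ 2.04 m.

h_min ≈ 2.04 m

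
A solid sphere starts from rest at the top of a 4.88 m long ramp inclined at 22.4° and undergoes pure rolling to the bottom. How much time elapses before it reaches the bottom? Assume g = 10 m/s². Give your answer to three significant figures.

The moment of inertia is (2/5)MR², giving k ≡ I/(MR²) = 0.4.
Newton's second law down the slope: Mg sinθ − f = Ma. The torque equation fR = Iα (with α = a/R) gives f = kMa.
Hence a = g sinθ/(1+k) = 10×sin22.4°/1.4 = 2.722 m/s².
Starting from rest, L = ½at², so t = √(2L/a) = √(2×4.88/2.722) ≈ 1.89 s.

t ≈ 1.89 s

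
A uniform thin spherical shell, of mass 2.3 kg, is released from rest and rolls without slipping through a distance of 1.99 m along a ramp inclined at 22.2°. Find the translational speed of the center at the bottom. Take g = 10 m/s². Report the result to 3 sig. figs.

v ≈ 3.00 m/s

For this body I = (2/3)MR², i.e. k = I/(MR²) = 2/3.
Pure rolling means v = ωR; then KE = ½Mv² + ½I(v/R)² = ½(1+k)Mv² = (5/6)Mv².
The vertical drop is h = L sinθ = 1.99 × sin22.2° = 0.7519 m.
Setting Mgh = (5/6)Mv² gives v = √(2gh/(1+k)) = √(2·10·0.7519/1.667) ≈ 3.00 m/s.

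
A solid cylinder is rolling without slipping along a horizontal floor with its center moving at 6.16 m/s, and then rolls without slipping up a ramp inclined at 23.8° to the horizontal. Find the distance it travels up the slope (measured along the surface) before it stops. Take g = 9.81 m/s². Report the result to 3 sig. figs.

d ≈ 7.19 m

The moment of inertia is (1/2)MR², giving k ≡ I/(MR²) = 0.5.
Pure rolling means v = ωR; then KE = ½Mv² + ½I(v/R)² = ½(1+k)Mv² = (3/4)Mv².
Setting this equal to Mgh gives the vertical rise h = (1+k)v₀²/(2g) = 1.5×6.16²/(2×9.81) = 2.901 m.
The distance along the slope is d = h/sinθ = 2.901/sin23.8° ≈ 7.19 m.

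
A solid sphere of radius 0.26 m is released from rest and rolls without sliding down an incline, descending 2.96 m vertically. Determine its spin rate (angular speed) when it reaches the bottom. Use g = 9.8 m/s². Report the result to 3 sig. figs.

ω ≈ 24.8 rad/s

Here I = (2/5)MR², so the shape factor k = I/(MR²) = 0.4.
The rolling condition ω = v/R makes the rotational term ½I(v/R)² = ½kMv², so KE_total = ½(1+k)Mv² = (7/10)Mv².
Energy conservation Mgh = ½(1+k)Mv² gives v = √(2gh/(1+k)) = √(2 × 9.8 × 2.96 / 1.4) = 6.437 m/s.
Then ω = v/R = 6.437 / 0.26 ≈ 24.8 rad/s.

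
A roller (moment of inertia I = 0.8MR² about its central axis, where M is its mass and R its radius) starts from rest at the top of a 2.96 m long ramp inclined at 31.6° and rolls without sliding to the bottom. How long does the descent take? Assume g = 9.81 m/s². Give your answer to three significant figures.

The moment of inertia is 0.8MR², giving k ≡ I/(MR²) = 0.8.
Newton's second law down the slope: Mg sinθ − f = Ma. The torque equation fR = Iα (with α = a/R) gives f = kMa.
Hence a = g sinθ/(1+k) = 9.81×sin31.6°/1.8 = 2.856 m/s².
With constant a from rest, t = √(2L/a) = √(2·2.96/2.856) ≈ 1.44 s.

t ≈ 1.44 s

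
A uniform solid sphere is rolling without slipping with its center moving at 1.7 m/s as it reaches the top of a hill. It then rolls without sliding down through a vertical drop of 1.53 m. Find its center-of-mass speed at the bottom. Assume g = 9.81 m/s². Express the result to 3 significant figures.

The moment of inertia is (2/5)MR², giving k ≡ I/(MR²) = 0.4.
Pure rolling means v = ωR; then KE = ½Mv² + ½I(v/R)² = ½(1+k)Mv² = (7/10)Mv².
Conserving energy between top and bottom: (7/10)Mv² = (7/10)Mv₀² + Mgh, hence v² = v₀² + 2gh/(1+k).
v = √(1.7² + 2×9.81×1.53/1.4) = √24.33 ≈ 4.93 m/s.

v ≈ 4.93 m/s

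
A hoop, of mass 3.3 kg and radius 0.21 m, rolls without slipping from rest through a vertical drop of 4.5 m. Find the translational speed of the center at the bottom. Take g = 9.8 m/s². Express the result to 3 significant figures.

v ≈ 6.64 m/s

For this body I = MR², i.e. k = I/(MR²) = 1.
Rolling without slipping gives ω = v/R, so the total kinetic energy is ½Mv² + ½Iω² = ½(1+k)Mv² = Mv².
Energy conservation: Mgh = Mv², so v = √(2gh/(1+k)) = √(2 × 9.8 × 4.5 / 2) ≈ 6.64 m/s.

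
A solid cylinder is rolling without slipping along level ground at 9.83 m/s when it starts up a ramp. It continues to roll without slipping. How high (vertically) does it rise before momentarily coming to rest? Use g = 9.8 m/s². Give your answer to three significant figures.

With I = (1/2)MR², the ratio k = I/(MR²) is 0.5.
Rolling without slipping gives ω = v/R, so the total kinetic energy is ½Mv² + ½Iω² = ½(1+k)Mv² = (3/4)Mv².
At the top the kinetic energy is zero, so (3/4)Mv₀² = Mgh.
Thus h = (1+k)v₀²/(2g) = 1.5 × 9.83² / (2 × 9.8) ≈ 7.40 m.

h ≈ 7.40 m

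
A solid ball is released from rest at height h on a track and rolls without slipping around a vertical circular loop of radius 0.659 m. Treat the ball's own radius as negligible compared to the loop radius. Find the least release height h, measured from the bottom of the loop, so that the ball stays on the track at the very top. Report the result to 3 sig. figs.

The moment of inertia is (2/5)MR², giving k ≡ I/(MR²) = 0.4.
At the top of the loop, the minimum-contact condition is Mg = Mv_top²/r, so v_top² = gr.
With ω = v/R, the kinetic energy at speed v is ½(1+k)Mv² = (7/10)Mv².
Energy conservation from release (height h) to the top (height 2r): Mgh = Mg(2r) + (7/10)M·gr.
Thus h_min = 2r + (1+k)r/2 = r(2 + 1.4/2) = 0.659 × 2.7 ≈ 1.78 m.

h_min ≈ 1.78 m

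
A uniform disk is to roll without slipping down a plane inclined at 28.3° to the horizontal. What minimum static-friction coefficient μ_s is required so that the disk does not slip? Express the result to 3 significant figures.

Here I = (1/2)MR², so the shape factor k = I/(MR²) = 0.5.
Translational: Mg sinθ − f = Ma. Rotational about the CM: fR = Iα = kMRa, so f = kMa.
These give a = g sinθ/(1+k) and the required friction f = kMg sinθ/(1+k).
The normal force is N = Mg cosθ, so μ_min = f/N = k tanθ/(1+k).
μ_min = 0.5 × tan28.3° / 1.5 ≈ 0.179.

μ_min ≈ 0.179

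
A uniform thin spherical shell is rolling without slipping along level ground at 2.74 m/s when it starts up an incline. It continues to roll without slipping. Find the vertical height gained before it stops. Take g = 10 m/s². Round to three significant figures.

Here I = (2/3)MR², so the shape factor k = I/(MR²) = 2/3.
Pure rolling means v = ωR; then KE = ½Mv² + ½I(v/R)² = ½(1+k)Mv² = (5/6)Mv².
All of this converts to potential energy at the highest point: (5/6)Mv₀² = Mgh.
Thus h = (1+k)v₀²/(2g) = 1.667 × 2.74² / (2 × 10) ≈ 0.626 m.

h ≈ 0.626 m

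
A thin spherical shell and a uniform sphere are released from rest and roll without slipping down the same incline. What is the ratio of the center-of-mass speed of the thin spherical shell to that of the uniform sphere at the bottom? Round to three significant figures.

Each satisfies Mgh = ½(1+k)Mv² with k = I/(MR²), so v ∝ 1/√(1+k).
For the thin spherical shell k = 2/3; for the uniform sphere k = 0.4.
v₁/v₂ = √((1+k₂)/(1+k₁)) = √(1.4/1.667) ≈ 0.917.

v_ratio ≈ 0.917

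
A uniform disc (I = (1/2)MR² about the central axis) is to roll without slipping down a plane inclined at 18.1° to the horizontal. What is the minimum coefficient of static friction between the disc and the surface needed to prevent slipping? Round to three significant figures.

μ_min ≈ 0.109

With I = (1/2)MR², the ratio k = I/(MR²) is 0.5.
Translational: Mg sinθ − f = Ma. Rotational about the CM: fR = Iα = kMRa, so f = kMa.
These give a = g sinθ/(1+k) and the required friction f = kMg sinθ/(1+k).
The normal force is N = Mg cosθ, so μ_min = f/N = k tanθ/(1+k).
μ_min = 0.5 × tan18.1° / 1.5 ≈ 0.109.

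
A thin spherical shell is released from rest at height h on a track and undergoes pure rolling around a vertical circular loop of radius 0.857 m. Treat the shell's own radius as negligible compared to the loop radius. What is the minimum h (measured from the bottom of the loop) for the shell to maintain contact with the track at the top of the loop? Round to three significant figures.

h_min ≈ 2.43 m

With I = (2/3)MR², the ratio k = I/(MR²) is 2/3.
At the top, contact is just lost when gravity alone supplies the centripetal force: Mg = Mv_top²/r, i.e. v_top² = gr.
With ω = v/R, the kinetic energy at speed v is ½(1+k)Mv² = (5/6)Mv².
Energy conservation from release (height h) to the top (height 2r): Mgh = Mg(2r) + (5/6)M·gr.
Thus h_min = 2r + (1+k)r/2 = r(2 + 1.667/2) = 0.857 × 2.833 ≈ 2.43 m.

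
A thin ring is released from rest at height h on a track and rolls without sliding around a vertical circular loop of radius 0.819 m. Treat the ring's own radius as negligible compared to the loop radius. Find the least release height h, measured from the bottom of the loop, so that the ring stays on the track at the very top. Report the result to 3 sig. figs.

For this body I = MR², i.e. k = I/(MR²) = 1.
At the top of the loop, the minimum-contact condition is Mg = Mv_top²/r, so v_top² = gr.
With ω = v/R, the kinetic energy at speed v is ½(1+k)Mv² = Mv².
Energy conservation from release (height h) to the top (height 2r): Mgh = Mg(2r) + M·gr.
Thus h_min = 2r + (1+k)r/2 = r(2 + 2/2) = 0.819 × 3 ≈ 2.46 m.

h_min ≈ 2.46 m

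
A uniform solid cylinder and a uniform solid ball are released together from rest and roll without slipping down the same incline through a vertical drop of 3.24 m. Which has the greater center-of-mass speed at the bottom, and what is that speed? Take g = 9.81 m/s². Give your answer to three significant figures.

the uniform solid ball, at v ≈ 6.74 m/s

For rolling without slipping, Mgh = ½(1+k)Mv² where k = I/(MR²), so v = √(2gh/(1+k)).
Uniform solid cylinder: k = 0.5, giving v = √(2×9.81×3.24/1.5) = 6.51 m/s.
Uniform solid ball: k = 0.4, giving v = √(2×9.81×3.24/1.4) = 6.738 m/s.
The smaller k wins: the uniform solid ball, at ≈ 6.74 m/s.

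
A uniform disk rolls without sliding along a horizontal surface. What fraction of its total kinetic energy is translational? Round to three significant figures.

fraction ≈ 0.667

Here I = (1/2)MR², so the shape factor k = I/(MR²) = 0.5.
Since ω = v/R, the translational part is ½Mv² and the rotational part is ½I(v/R)² = ½kMv²; the total is ½(1+k)Mv².
The translational fraction is therefore 1/(1+k) = 1/1.5 ≈ 0.667.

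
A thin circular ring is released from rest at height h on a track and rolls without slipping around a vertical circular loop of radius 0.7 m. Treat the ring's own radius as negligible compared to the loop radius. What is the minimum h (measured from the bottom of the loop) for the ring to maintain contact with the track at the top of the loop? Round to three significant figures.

h_min ≈ 2.10 m

For this body I = MR², i.e. k = I/(MR²) = 1.
At the top of the loop, the minimum-contact condition is Mg = Mv_top²/r, so v_top² = gr.
With ω = v/R, the kinetic energy at speed v is ½(1+k)Mv² = Mv².
Energy conservation from release (height h) to the top (height 2r): Mgh = Mg(2r) + M·gr.
Thus h_min = 2r + (1+k)r/2 = r(2 + 2/2) = 0.7 × 3 ≈ 2.10 m.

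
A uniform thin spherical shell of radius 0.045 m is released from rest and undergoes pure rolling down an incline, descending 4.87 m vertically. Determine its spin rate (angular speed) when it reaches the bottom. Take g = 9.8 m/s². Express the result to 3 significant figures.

With I = (2/3)MR², the ratio k = I/(MR²) is 2/3.
Rolling without slipping gives ω = v/R, so the total kinetic energy is ½Mv² + ½Iω² = ½(1+k)Mv² = (5/6)Mv².
Energy conservation Mgh = ½(1+k)Mv² gives v = √(2gh/(1+k)) = √(2 × 9.8 × 4.87 / 1.667) = 7.568 m/s.
Then ω = v/R = 7.568 / 0.045 ≈ 168 rad/s.

ω ≈ 168 rad/s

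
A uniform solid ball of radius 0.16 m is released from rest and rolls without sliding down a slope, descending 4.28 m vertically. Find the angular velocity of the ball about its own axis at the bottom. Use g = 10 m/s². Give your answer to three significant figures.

For this body I = (2/5)MR², i.e. k = I/(MR²) = 0.4.
Pure rolling means v = ωR; then KE = ½Mv² + ½I(v/R)² = ½(1+k)Mv² = (7/10)Mv².
Energy conservation Mgh = ½(1+k)Mv² gives v = √(2gh/(1+k)) = √(2 × 10 × 4.28 / 1.4) = 7.819 m/s.
The angular speed follows from ω = v/R = 7.819/0.16 ≈ 48.9 rad/s.

ω ≈ 48.9 rad/s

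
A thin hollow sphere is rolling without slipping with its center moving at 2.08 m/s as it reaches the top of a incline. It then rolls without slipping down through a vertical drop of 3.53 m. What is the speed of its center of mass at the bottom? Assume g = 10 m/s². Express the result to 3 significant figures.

v ≈ 6.83 m/s

Here I = (2/3)MR², so the shape factor k = I/(MR²) = 2/3.
The rolling condition ω = v/R makes the rotational term ½I(v/R)² = ½kMv², so KE_total = ½(1+k)Mv² = (5/6)Mv².
Conserving energy between top and bottom: (5/6)Mv² = (5/6)Mv₀² + Mgh, hence v² = v₀² + 2gh/(1+k).
v = √(2.08² + 2×10×3.53/1.667) = √46.69 ≈ 6.83 m/s.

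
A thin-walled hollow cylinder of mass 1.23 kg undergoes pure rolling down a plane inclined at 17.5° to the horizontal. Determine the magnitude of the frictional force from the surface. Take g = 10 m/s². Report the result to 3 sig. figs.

The moment of inertia is MR², giving k ≡ I/(MR²) = 1.
Along the incline Mg sinθ − f = Ma, and torque about the center fR = Iα = kMR²(a/R) gives f = kMa.
Combining, a = g sinθ/(1+k) and f = kMa = kMg sinθ/(1+k).
f = 1 × 1.23 × 10 × sin17.5° / 2 ≈ 1.85 N.

f ≈ 1.85 N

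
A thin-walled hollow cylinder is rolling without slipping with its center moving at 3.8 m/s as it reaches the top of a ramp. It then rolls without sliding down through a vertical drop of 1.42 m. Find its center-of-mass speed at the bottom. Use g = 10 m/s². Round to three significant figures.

For this body I = MR², i.e. k = I/(MR²) = 1.
Since it rolls without slipping, ω = v/R and KE = ½Mv² + ½Iω² = ½(1+k)Mv² = Mv².
Energy conservation: Mv₀² + Mgh = Mv², so v² = v₀² + 2gh/(1+k).
v = √(3.8² + 2×10×1.42/2) = √28.64 ≈ 5.35 m/s.

v ≈ 5.35 m/s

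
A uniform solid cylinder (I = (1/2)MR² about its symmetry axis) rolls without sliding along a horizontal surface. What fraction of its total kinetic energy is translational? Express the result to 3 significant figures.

fraction ≈ 0.667

For this body I = (1/2)MR², i.e. k = I/(MR²) = 0.5.
With ω = v/R, KE_trans = ½Mv² and KE_rot = ½Iω² = ½kMv², so KE_total = ½(1+k)Mv².
The translational fraction is therefore 1/(1+k) = 1/1.5 ≈ 0.667.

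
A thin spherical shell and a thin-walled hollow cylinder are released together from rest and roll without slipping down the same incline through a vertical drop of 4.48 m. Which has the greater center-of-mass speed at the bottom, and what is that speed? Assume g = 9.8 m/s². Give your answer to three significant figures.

the thin spherical shell, at v ≈ 7.26 m/s

For rolling without slipping, Mgh = ½(1+k)Mv² where k = I/(MR²), so v = √(2gh/(1+k)).
Thin spherical shell: k = 2/3, giving v = √(2×9.8×4.48/1.667) = 7.258 m/s.
Thin-walled hollow cylinder: k = 1, giving v = √(2×9.8×4.48/2) = 6.626 m/s.
The smaller k wins: the thin spherical shell, at ≈ 7.26 m/s.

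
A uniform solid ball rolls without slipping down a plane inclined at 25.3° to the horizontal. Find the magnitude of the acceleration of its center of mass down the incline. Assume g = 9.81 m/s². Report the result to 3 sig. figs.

a ≈ 2.99 m/s²

For this body I = (2/5)MR², i.e. k = I/(MR²) = 0.4.
Translational: Mg sinθ − f = Ma. Rotational about the CM: fR = Iα = kMRa, so f = kMa.
Eliminating f: Mg sinθ = (1+k)Ma, so a = g sinθ/(1+k) = 9.81 × sin25.3° / 1.4 ≈ 2.99 m/s².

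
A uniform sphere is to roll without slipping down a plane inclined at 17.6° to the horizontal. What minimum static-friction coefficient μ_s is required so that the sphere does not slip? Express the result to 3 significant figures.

For this body I = (2/5)MR², i.e. k = I/(MR²) = 0.4.
Along the incline Mg sinθ − f = Ma, and torque about the center fR = Iα = kMR²(a/R) gives f = kMa.
These give a = g sinθ/(1+k) and the required friction f = kMg sinθ/(1+k).
The normal force is N = Mg cosθ, so μ_min = f/N = k tanθ/(1+k).
μ_min = 0.4 × tan17.6° / 1.4 ≈ 0.0906.

μ_min ≈ 0.0906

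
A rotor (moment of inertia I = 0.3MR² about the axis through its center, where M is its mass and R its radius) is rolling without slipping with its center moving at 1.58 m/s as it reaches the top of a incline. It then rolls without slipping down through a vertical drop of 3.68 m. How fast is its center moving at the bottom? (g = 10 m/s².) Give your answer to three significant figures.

Here I = 0.3MR², so the shape factor k = I/(MR²) = 0.3.
The rolling condition ω = v/R makes the rotational term ½I(v/R)² = ½kMv², so KE_total = ½(1+k)Mv² = (13/20)Mv².
Conserving energy between top and bottom: (13/20)Mv² = (13/20)Mv₀² + Mgh, hence v² = v₀² + 2gh/(1+k).
v = √(1.58² + 2×10×3.68/1.3) = √59.11 ≈ 7.69 m/s.

v ≈ 7.69 m/s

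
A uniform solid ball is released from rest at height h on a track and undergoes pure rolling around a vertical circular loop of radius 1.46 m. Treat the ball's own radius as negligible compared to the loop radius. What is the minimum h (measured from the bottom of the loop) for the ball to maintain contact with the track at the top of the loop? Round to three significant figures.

h_min ≈ 3.94 m

Here I = (2/5)MR², so the shape factor k = I/(MR²) = 0.4.
At the top of the loop, the minimum-contact condition is Mg = Mv_top²/r, so v_top² = gr.
With ω = v/R, the kinetic energy at speed v is ½(1+k)Mv² = (7/10)Mv².
Energy conservation from release (height h) to the top (height 2r): Mgh = Mg(2r) + (7/10)M·gr.
Thus h_min = 2r + (1+k)r/2 = r(2 + 1.4/2) = 1.46 × 2.7 ≈ 3.94 m.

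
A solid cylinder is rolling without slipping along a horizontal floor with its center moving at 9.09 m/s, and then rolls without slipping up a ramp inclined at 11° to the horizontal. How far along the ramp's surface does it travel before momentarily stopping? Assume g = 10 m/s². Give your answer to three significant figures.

The moment of inertia is (1/2)MR², giving k ≡ I/(MR²) = 0.5.
Rolling without slipping gives ω = v/R, so the total kinetic energy is ½Mv² + ½Iω² = ½(1+k)Mv² = (3/4)Mv².
Setting this equal to Mgh gives the vertical rise h = (1+k)v₀²/(2g) = 1.5×9.09²/(2×10) = 6.197 m.
Along the incline, d = h/sinθ = 6.197/sin11° ≈ 32.5 m.

d ≈ 32.5 m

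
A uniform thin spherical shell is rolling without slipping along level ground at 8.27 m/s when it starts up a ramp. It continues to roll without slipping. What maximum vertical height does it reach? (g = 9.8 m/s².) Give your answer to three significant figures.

h ≈ 5.82 m

Here I = (2/3)MR², so the shape factor k = I/(MR²) = 2/3.
The rolling condition ω = v/R makes the rotational term ½I(v/R)² = ½kMv², so KE_total = ½(1+k)Mv² = (5/6)Mv².
All of this converts to potential energy at the highest point: (5/6)Mv₀² = Mgh.
Thus h = (1+k)v₀²/(2g) = 1.667 × 8.27² / (2 × 9.8) ≈ 5.82 m.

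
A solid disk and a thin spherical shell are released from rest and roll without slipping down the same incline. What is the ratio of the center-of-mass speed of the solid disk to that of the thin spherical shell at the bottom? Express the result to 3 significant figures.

Each satisfies Mgh = ½(1+k)Mv² with k = I/(MR²), so v ∝ 1/√(1+k).
For the solid disk k = 0.5; for the thin spherical shell k = 2/3.
v₁/v₂ = √((1+k₂)/(1+k₁)) = √(1.667/1.5) ≈ 1.05.

v_ratio ≈ 1.05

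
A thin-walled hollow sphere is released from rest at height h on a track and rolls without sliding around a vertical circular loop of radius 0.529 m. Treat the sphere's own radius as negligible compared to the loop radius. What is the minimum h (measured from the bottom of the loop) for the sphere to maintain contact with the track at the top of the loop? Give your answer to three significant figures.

h_min ≈ 1.50 m

With I = (2/3)MR², the ratio k = I/(MR²) is 2/3.
At the top, contact is just lost when gravity alone supplies the centripetal force: Mg = Mv_top²/r, i.e. v_top² = gr.
With ω = v/R, the kinetic energy at speed v is ½(1+k)Mv² = (5/6)Mv².
Energy conservation from release (height h) to the top (height 2r): Mgh = Mg(2r) + (5/6)M·gr.
Thus h_min = 2r + (1+k)r/2 = r(2 + 1.667/2) = 0.529 × 2.833 ≈ 1.50 m.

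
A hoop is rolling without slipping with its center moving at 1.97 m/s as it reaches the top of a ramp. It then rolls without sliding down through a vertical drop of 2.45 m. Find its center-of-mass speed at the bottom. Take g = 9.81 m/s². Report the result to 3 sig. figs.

v ≈ 5.28 m/s

The moment of inertia is MR², giving k ≡ I/(MR²) = 1.
Rolling without slipping gives ω = v/R, so the total kinetic energy is ½Mv² + ½Iω² = ½(1+k)Mv² = Mv².
Energy conservation: Mv₀² + Mgh = Mv², so v² = v₀² + 2gh/(1+k).
v = √(1.97² + 2×9.81×2.45/2) = √27.92 ≈ 5.28 m/s.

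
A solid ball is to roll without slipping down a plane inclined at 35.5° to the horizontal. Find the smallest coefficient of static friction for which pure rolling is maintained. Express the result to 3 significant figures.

μ_min ≈ 0.204

For this body I = (2/5)MR², i.e. k = I/(MR²) = 0.4.
Translational: Mg sinθ − f = Ma. Rotational about the CM: fR = Iα = kMRa, so f = kMa.
These give a = g sinθ/(1+k) and the required friction f = kMg sinθ/(1+k).
The normal force is N = Mg cosθ, so μ_min = f/N = k tanθ/(1+k).
μ_min = 0.4 × tan35.5° / 1.4 ≈ 0.204.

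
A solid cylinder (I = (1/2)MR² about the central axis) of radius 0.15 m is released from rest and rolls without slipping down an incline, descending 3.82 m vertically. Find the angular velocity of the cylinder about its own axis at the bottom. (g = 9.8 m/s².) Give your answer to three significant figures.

Here I = (1/2)MR², so the shape factor k = I/(MR²) = 0.5.
Pure rolling means v = ωR; then KE = ½Mv² + ½I(v/R)² = ½(1+k)Mv² = (3/4)Mv².
Energy conservation Mgh = ½(1+k)Mv² gives v = √(2gh/(1+k)) = √(2 × 9.8 × 3.82 / 1.5) = 7.065 m/s.
The angular speed follows from ω = v/R = 7.065/0.15 ≈ 47.1 rad/s.

ω ≈ 47.1 rad/s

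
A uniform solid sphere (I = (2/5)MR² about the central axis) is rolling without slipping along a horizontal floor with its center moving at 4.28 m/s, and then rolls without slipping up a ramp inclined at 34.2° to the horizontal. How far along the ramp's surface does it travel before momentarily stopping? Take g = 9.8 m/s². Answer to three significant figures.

The moment of inertia is (2/5)MR², giving k ≡ I/(MR²) = 0.4.
Rolling without slipping gives ω = v/R, so the total kinetic energy is ½Mv² + ½Iω² = ½(1+k)Mv² = (7/10)Mv².
Setting this equal to Mgh gives the vertical rise h = (1+k)v₀²/(2g) = 1.4×4.28²/(2×9.8) = 1.308 m.
Along the incline, d = h/sinθ = 1.308/sin34.2° ≈ 2.33 m.

d ≈ 2.33 m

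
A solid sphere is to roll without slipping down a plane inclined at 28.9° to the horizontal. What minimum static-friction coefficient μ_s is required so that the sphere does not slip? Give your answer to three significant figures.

μ_min ≈ 0.158

With I = (2/5)MR², the ratio k = I/(MR²) is 0.4.
Translational: Mg sinθ − f = Ma. Rotational about the CM: fR = Iα = kMRa, so f = kMa.
These give a = g sinθ/(1+k) and the required friction f = kMg sinθ/(1+k).
The normal force is N = Mg cosθ, so μ_min = f/N = k tanθ/(1+k).
μ_min = 0.4 × tan28.9° / 1.4 ≈ 0.158.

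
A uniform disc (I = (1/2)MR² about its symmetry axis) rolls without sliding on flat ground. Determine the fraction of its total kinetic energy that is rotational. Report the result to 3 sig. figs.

With I = (1/2)MR², the ratio k = I/(MR²) is 0.5.
Since ω = v/R, the translational part is ½Mv² and the rotational part is ½I(v/R)² = ½kMv²; the total is ½(1+k)Mv².
The rotational fraction is therefore k/(1+k) = 0.5/1.5 ≈ 0.333.

fraction ≈ 0.333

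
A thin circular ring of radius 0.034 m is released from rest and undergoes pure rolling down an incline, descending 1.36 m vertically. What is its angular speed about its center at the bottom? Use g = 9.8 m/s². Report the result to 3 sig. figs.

ω ≈ 107 rad/s

Here I = MR², so the shape factor k = I/(MR²) = 1.
Since it rolls without slipping, ω = v/R and KE = ½Mv² + ½Iω² = ½(1+k)Mv² = Mv².
Energy conservation Mgh = ½(1+k)Mv² gives v = √(2gh/(1+k)) = √(2 × 9.8 × 1.36 / 2) = 3.651 m/s.
The angular speed follows from ω = v/R = 3.651/0.034 ≈ 107 rad/s.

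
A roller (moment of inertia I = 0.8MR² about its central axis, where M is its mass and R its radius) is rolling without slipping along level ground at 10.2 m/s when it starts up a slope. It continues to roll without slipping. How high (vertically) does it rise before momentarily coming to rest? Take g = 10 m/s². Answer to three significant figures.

h ≈ 9.36 m

With I = 0.8MR², the ratio k = I/(MR²) is 0.8.
Rolling without slipping gives ω = v/R, so the total kinetic energy is ½Mv² + ½Iω² = ½(1+k)Mv² = (9/10)Mv².
All of this converts to potential energy at the highest point: (9/10)Mv₀² = Mgh.
Thus h = (1+k)v₀²/(2g) = 1.8 × 10.2² / (2 × 10) ≈ 9.36 m.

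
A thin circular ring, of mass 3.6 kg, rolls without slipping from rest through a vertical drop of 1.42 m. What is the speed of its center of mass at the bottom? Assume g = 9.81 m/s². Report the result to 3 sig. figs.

For this body I = MR², i.e. k = I/(MR²) = 1.
The rolling condition ω = v/R makes the rotational term ½I(v/R)² = ½kMv², so KE_total = ½(1+k)Mv² = Mv².
Energy conservation: Mgh = Mv², so v = √(2gh/(1+k)) = √(2 × 9.81 × 1.42 / 2) ≈ 3.73 m/s.

v ≈ 3.73 m/s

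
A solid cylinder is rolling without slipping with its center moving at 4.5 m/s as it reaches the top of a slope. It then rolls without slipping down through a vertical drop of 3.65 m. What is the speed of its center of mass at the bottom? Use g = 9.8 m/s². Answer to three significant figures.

v ≈ 8.24 m/s

With I = (1/2)MR², the ratio k = I/(MR²) is 0.5.
Since it rolls without slipping, ω = v/R and KE = ½Mv² + ½Iω² = ½(1+k)Mv² = (3/4)Mv².
Energy conservation: (3/4)Mv₀² + Mgh = (3/4)Mv², so v² = v₀² + 2gh/(1+k).
v = √(4.5² + 2×9.8×3.65/1.5) = √67.94 ≈ 8.24 m/s.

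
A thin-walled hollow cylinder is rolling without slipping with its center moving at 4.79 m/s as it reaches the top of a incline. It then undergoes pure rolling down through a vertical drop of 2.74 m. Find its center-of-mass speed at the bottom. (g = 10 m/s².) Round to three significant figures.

v ≈ 7.10 m/s

With I = MR², the ratio k = I/(MR²) is 1.
The rolling condition ω = v/R makes the rotational term ½I(v/R)² = ½kMv², so KE_total = ½(1+k)Mv² = Mv².
Energy conservation: Mv₀² + Mgh = Mv², so v² = v₀² + 2gh/(1+k).
v = √(4.79² + 2×10×2.74/2) = √50.34 ≈ 7.10 m/s.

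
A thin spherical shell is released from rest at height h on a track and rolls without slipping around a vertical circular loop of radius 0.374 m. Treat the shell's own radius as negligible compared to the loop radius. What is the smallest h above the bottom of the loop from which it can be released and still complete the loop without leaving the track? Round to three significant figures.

h_min ≈ 1.06 m

The moment of inertia is (2/3)MR², giving k ≡ I/(MR²) = 2/3.
At the top of the loop, the minimum-contact condition is Mg = Mv_top²/r, so v_top² = gr.
With ω = v/R, the kinetic energy at speed v is ½(1+k)Mv² = (5/6)Mv².
Energy conservation from release (height h) to the top (height 2r): Mgh = Mg(2r) + (5/6)M·gr.
Thus h_min = 2r + (1+k)r/2 = r(2 + 1.667/2) = 0.374 × 2.833 ≈ 1.06 m.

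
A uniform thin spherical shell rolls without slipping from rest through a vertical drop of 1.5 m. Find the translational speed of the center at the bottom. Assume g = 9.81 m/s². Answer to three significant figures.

v ≈ 4.20 m/s

With I = (2/3)MR², the ratio k = I/(MR²) is 2/3.
The rolling condition ω = v/R makes the rotational term ½I(v/R)² = ½kMv², so KE_total = ½(1+k)Mv² = (5/6)Mv².
Energy conservation: Mgh = (5/6)Mv², so v = √(2gh/(1+k)) = √(2 × 9.81 × 1.5 / 1.667) ≈ 4.20 m/s.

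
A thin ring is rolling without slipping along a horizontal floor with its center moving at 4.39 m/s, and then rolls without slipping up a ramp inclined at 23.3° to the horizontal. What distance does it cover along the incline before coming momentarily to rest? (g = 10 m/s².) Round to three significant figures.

d ≈ 4.87 m

For this body I = MR², i.e. k = I/(MR²) = 1.
Pure rolling means v = ωR; then KE = ½Mv² + ½I(v/R)² = ½(1+k)Mv² = Mv².
Setting this equal to Mgh gives the vertical rise h = (1+k)v₀²/(2g) = 2×4.39²/(2×10) = 1.927 m.
Along the incline, d = h/sinθ = 1.927/sin23.3° ≈ 4.87 m.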